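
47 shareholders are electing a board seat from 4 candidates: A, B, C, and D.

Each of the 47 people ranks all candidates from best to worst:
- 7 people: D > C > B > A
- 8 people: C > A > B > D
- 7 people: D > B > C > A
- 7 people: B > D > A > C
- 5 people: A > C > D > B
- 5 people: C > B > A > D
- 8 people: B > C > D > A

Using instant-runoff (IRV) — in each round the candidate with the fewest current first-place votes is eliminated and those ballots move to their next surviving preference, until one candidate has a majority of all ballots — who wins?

C

Round 1: A 5, B 15, C 13, D 14. A eliminated.
Round 2: B 15, C 18, D 14. D eliminated.
Round 3: B 22, C 25. C has a majority (≥24).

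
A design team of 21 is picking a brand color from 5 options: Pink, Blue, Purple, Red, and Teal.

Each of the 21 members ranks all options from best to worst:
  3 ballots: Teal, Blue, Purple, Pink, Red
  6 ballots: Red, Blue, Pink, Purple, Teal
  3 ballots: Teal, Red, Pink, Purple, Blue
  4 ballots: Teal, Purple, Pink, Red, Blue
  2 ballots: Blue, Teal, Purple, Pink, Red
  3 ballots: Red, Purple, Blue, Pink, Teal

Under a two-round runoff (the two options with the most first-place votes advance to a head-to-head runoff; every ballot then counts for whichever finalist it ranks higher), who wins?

Teal

Round 1 first-place votes: Pink 0, Blue 2, Purple 0, Red 9, Teal 10. Teal and Red advance.
Runoff: Teal is ranked above Red on 12 ballots, Red above Teal on 9.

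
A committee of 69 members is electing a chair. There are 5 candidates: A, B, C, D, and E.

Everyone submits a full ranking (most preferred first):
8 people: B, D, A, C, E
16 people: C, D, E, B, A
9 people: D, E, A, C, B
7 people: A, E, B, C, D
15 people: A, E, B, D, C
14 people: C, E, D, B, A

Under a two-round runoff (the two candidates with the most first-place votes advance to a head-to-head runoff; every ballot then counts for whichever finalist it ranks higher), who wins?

A

Round 1 first-place votes: A 22, B 8, C 30, D 9, E 0. C and A advance.
Runoff: C is ranked above A on 30 ballots, A above C on 39.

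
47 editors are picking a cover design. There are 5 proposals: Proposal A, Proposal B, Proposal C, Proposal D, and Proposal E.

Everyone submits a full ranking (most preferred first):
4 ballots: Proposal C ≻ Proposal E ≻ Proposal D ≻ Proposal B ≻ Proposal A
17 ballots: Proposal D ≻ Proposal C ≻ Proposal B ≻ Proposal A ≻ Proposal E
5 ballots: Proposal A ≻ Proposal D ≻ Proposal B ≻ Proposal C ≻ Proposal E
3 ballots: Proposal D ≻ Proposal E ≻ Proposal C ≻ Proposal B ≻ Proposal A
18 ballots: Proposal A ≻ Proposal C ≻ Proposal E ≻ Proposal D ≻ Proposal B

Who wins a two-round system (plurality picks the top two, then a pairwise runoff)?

Round 1 first-place votes: Proposal A 23, Proposal B 0, Proposal C 4, Proposal D 20, Proposal E 0. Proposal A and Proposal D advance.
Runoff: Proposal A is ranked above Proposal D on 23 ballots, Proposal D above Proposal A on 24.

Proposal D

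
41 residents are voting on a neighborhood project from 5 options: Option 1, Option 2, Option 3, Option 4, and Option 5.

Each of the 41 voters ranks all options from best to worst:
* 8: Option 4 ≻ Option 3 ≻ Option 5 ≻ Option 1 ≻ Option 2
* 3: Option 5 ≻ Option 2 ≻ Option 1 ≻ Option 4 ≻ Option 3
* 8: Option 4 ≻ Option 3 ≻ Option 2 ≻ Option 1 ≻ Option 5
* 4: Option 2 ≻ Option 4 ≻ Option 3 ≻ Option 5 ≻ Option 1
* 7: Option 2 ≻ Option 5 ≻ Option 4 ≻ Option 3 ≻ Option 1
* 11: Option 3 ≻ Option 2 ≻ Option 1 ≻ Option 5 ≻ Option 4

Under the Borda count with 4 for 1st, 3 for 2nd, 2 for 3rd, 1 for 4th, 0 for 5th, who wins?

Option 3

Option 1: 8×1 + 3×2 + 8×1 + 4×0 + 7×0 + 11×2 = 44
Option 2: 8×0 + 3×3 + 8×2 + 4×4 + 7×4 + 11×3 = 102
Option 3: 8×3 + 3×0 + 8×3 + 4×2 + 7×1 + 11×4 = 107
Option 4: 8×4 + 3×1 + 8×4 + 4×3 + 7×2 + 11×0 = 93
Option 5: 8×2 + 3×4 + 8×0 + 4×1 + 7×3 + 11×1 = 64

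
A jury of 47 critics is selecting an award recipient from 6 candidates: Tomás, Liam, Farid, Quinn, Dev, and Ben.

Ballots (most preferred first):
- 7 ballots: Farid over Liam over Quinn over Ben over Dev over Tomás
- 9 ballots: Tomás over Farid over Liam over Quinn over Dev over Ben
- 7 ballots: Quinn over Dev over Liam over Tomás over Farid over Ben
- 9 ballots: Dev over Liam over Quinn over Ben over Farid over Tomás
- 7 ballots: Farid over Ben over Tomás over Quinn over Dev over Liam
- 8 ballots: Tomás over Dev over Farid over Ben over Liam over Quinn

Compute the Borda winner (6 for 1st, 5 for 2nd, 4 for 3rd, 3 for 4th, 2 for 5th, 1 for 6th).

Farid

Tomás: 7×1 + 9×6 + 7×3 + 9×1 + 7×4 + 8×6 = 167
Liam: 7×5 + 9×4 + 7×4 + 9×5 + 7×1 + 8×2 = 167
Farid: 7×6 + 9×5 + 7×2 + 9×2 + 7×6 + 8×4 = 193
Quinn: 7×4 + 9×3 + 7×6 + 9×4 + 7×3 + 8×1 = 162
Dev: 7×2 + 9×2 + 7×5 + 9×6 + 7×2 + 8×5 = 175
Ben: 7×3 + 9×1 + 7×1 + 9×3 + 7×5 + 8×3 = 123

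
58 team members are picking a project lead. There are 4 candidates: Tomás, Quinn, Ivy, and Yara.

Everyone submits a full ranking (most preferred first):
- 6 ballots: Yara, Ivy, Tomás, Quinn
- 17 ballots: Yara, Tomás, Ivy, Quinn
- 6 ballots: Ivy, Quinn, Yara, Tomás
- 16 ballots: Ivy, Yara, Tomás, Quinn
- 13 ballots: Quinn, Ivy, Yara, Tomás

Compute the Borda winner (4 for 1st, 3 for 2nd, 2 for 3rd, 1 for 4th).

Tomás: 6×2 + 17×3 + 6×1 + 16×2 + 13×1 = 114
Quinn: 6×1 + 17×1 + 6×3 + 16×1 + 13×4 = 109
Ivy: 6×3 + 17×2 + 6×4 + 16×4 + 13×3 = 179
Yara: 6×4 + 17×4 + 6×2 + 16×3 + 13×2 = 178

Ivy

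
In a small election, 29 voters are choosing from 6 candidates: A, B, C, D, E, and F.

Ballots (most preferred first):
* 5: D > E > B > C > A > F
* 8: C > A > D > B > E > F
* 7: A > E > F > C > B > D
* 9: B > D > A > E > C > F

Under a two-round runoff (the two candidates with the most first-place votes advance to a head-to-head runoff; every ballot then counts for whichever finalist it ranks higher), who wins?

C

Round 1 first-place votes: A 7, B 9, C 8, D 5, E 0, F 0. B and C advance.
Runoff: B is ranked above C on 14 ballots, C above B on 15.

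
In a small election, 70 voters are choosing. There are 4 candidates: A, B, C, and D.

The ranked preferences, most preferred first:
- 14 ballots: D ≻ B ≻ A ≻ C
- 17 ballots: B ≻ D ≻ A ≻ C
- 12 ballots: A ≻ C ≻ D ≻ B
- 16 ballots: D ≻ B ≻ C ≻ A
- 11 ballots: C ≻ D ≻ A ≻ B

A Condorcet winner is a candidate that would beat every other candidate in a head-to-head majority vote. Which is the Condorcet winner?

D vs A: 58–12
D vs B: 53–17
D vs C: 47–23
D beats every other candidate.

D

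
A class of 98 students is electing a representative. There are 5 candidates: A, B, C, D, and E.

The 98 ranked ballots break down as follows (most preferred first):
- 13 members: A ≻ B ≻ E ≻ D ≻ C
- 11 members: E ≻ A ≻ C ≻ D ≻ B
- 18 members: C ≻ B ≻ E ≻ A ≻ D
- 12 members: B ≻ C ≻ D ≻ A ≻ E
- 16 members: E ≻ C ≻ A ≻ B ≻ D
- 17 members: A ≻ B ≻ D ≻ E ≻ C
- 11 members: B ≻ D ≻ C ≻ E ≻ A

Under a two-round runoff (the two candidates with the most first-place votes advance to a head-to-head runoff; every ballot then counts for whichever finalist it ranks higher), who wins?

E

Round 1 first-place votes: A 30, B 23, C 18, D 0, E 27. A and E advance.
Runoff: A is ranked above E on 42 ballots, E above A on 56.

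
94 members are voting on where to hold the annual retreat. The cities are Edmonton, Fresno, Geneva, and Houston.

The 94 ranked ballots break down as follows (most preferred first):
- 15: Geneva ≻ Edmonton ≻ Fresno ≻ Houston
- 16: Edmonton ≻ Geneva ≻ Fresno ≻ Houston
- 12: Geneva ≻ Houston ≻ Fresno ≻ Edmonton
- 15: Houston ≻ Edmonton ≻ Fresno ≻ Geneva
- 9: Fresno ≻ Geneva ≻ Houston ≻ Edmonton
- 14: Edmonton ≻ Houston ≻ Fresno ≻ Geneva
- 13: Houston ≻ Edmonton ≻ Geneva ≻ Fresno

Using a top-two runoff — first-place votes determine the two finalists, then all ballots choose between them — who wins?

Round 1 first-place votes: Edmonton 30, Fresno 9, Geneva 27, Houston 28. Edmonton and Houston advance.
Runoff: Edmonton is ranked above Houston on 45 ballots, Houston above Edmonton on 49.

Houston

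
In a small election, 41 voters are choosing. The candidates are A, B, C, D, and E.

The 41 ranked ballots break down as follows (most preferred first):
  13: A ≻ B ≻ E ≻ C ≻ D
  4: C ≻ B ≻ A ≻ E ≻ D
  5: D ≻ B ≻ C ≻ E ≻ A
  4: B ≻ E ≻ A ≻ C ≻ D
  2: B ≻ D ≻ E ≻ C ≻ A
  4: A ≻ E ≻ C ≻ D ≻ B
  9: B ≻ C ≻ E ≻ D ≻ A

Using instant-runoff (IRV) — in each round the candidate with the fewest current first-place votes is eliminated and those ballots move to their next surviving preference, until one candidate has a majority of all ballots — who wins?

Round 1: A 17, B 15, C 4, D 5, E 0. E eliminated.
Round 2: A 17, B 15, C 4, D 5. C eliminated.
Round 3: A 17, B 19, D 5. D eliminated.
Round 4: A 17, B 24. B has a majority (≥21).

B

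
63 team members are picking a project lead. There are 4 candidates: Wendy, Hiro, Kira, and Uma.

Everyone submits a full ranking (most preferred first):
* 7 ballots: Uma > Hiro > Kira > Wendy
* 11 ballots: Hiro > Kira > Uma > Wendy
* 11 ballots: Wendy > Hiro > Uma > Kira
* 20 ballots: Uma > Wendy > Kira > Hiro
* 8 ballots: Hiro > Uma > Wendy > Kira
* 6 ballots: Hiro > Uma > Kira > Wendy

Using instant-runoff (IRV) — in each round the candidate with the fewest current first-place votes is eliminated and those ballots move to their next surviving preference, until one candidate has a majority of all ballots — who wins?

Hiro

Round 1: Wendy 11, Hiro 25, Kira 0, Uma 27. Kira eliminated.
Round 2: Wendy 11, Hiro 25, Uma 27. Wendy eliminated.
Round 3: Hiro 36, Uma 27. Hiro has a majority (≥32).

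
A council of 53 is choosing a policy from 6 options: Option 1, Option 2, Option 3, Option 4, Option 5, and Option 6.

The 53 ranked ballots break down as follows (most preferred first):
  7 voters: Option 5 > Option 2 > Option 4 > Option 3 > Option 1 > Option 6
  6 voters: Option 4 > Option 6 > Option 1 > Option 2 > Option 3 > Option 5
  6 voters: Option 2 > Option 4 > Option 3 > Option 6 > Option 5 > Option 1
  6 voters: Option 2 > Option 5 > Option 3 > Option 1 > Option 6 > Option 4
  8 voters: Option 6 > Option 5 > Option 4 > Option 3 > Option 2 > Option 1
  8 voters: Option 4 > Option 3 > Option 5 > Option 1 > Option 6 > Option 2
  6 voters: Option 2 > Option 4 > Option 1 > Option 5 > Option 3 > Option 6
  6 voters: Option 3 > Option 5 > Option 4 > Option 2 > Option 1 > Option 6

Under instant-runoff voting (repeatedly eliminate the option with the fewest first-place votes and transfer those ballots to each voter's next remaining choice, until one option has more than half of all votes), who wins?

Option 5

Round 1: Option 1 0, Option 2 18, Option 3 6, Option 4 14, Option 5 7, Option 6 8. Option 1 eliminated.
Round 2: Option 2 18, Option 3 6, Option 4 14, Option 5 7, Option 6 8. Option 3 eliminated.
Round 3: Option 2 18, Option 4 14, Option 5 13, Option 6 8. Option 6 eliminated.
Round 4: Option 2 18, Option 4 14, Option 5 21. Option 4 eliminated.
Round 5: Option 2 24, Option 5 29. Option 5 has a majority (≥27).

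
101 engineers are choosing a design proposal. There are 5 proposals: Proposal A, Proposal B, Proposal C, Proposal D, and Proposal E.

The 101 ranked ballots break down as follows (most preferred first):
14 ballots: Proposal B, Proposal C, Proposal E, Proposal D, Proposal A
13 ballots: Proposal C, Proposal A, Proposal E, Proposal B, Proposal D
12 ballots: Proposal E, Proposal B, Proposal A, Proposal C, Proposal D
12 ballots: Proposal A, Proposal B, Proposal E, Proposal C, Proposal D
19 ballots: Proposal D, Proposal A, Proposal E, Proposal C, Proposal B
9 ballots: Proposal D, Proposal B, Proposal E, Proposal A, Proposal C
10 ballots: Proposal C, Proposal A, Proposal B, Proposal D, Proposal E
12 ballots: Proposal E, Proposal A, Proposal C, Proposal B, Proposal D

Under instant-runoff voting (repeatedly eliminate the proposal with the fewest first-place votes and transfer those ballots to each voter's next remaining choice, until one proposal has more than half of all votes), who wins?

Proposal E

Round 1: Proposal A 12, Proposal B 14, Proposal C 23, Proposal D 28, Proposal E 24. Proposal A eliminated.
Round 2: Proposal B 26, Proposal C 23, Proposal D 28, Proposal E 24. Proposal C eliminated.
Round 3: Proposal B 36, Proposal D 28, Proposal E 37. Proposal D eliminated.
Round 4: Proposal B 45, Proposal E 56. Proposal E has a majority (≥51).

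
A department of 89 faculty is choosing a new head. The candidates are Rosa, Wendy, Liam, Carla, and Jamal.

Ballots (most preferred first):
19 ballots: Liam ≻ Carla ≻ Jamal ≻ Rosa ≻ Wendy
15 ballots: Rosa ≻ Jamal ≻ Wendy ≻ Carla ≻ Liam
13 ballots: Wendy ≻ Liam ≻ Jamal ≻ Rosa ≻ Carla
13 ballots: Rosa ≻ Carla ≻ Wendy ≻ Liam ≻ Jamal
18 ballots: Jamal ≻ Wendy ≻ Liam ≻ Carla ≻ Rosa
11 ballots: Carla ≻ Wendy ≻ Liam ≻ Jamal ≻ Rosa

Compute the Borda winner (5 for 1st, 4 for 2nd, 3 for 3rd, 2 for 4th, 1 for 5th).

Rosa: 19×2 + 15×5 + 13×2 + 13×5 + 18×1 + 11×1 = 233
Wendy: 19×1 + 15×3 + 13×5 + 13×3 + 18×4 + 11×4 = 284
Liam: 19×5 + 15×1 + 13×4 + 13×2 + 18×3 + 11×3 = 275
Carla: 19×4 + 15×2 + 13×1 + 13×4 + 18×2 + 11×5 = 262
Jamal: 19×3 + 15×4 + 13×3 + 13×1 + 18×5 + 11×2 = 281

Wendy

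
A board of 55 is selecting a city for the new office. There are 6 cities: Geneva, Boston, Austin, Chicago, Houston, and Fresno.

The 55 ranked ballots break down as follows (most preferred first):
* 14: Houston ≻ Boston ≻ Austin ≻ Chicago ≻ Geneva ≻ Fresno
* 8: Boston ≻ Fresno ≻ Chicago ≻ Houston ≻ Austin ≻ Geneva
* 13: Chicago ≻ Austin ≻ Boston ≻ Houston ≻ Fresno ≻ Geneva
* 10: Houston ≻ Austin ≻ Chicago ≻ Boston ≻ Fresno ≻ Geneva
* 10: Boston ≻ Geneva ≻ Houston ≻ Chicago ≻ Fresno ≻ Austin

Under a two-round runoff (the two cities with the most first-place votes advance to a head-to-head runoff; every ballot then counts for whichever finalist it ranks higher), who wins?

Round 1 first-place votes: Geneva 0, Boston 18, Austin 0, Chicago 13, Houston 24, Fresno 0. Houston and Boston advance.
Runoff: Houston is ranked above Boston on 24 ballots, Boston above Houston on 31.

Boston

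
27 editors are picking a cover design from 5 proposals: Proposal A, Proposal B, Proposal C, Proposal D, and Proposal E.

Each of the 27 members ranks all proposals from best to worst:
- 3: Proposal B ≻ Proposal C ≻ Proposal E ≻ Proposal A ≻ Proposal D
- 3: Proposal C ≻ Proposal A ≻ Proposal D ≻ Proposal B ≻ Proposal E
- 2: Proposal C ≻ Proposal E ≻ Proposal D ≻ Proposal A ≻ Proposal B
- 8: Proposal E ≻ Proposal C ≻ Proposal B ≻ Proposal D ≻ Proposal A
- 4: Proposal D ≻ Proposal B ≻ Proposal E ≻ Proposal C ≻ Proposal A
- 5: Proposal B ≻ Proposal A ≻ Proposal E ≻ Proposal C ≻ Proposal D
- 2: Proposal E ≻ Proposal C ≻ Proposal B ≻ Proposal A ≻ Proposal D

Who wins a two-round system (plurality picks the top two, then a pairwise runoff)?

Round 1 first-place votes: Proposal A 0, Proposal B 8, Proposal C 5, Proposal D 4, Proposal E 10. Proposal E and Proposal B advance.
Runoff: Proposal E is ranked above Proposal B on 12 ballots, Proposal B above Proposal E on 15.

Proposal B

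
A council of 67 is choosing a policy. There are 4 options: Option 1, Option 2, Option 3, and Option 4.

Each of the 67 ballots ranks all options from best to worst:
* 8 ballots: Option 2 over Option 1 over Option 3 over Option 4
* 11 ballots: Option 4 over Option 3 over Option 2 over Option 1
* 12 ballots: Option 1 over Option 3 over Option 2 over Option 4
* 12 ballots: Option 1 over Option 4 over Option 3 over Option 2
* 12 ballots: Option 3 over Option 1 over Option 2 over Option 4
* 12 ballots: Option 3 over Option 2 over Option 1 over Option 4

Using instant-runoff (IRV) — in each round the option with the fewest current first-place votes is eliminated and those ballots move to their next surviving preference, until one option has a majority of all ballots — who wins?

Option 3

Round 1: Option 1 24, Option 2 8, Option 3 24, Option 4 11. Option 2 eliminated.
Round 2: Option 1 32, Option 3 24, Option 4 11. Option 4 eliminated.
Round 3: Option 1 32, Option 3 35. Option 3 has a majority (≥34).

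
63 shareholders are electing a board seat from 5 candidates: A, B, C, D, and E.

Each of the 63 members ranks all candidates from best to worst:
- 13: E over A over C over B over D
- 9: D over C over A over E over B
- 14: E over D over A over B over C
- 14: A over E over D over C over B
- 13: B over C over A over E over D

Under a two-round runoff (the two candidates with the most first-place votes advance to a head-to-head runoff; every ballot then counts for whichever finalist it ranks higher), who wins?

Round 1 first-place votes: A 14, B 13, C 0, D 9, E 27. E and A advance.
Runoff: E is ranked above A on 27 ballots, A above E on 36.

A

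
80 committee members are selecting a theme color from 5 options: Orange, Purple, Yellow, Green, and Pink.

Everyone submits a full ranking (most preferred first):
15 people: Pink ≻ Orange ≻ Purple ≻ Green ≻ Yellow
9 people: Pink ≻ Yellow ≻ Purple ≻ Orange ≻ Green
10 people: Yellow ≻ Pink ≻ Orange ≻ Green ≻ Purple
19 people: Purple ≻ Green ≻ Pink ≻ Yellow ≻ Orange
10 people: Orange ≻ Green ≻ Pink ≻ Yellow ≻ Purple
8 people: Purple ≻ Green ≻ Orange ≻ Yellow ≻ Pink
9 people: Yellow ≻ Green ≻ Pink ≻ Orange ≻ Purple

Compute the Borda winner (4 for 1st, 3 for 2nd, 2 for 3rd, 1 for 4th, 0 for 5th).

Orange: 15×3 + 9×1 + 10×2 + 19×0 + 10×4 + 8×2 + 9×1 = 139
Purple: 15×2 + 9×2 + 10×0 + 19×4 + 10×0 + 8×4 + 9×0 = 156
Yellow: 15×0 + 9×3 + 10×4 + 19×1 + 10×1 + 8×1 + 9×4 = 140
Green: 15×1 + 9×0 + 10×1 + 19×3 + 10×3 + 8×3 + 9×3 = 163
Pink: 15×4 + 9×4 + 10×3 + 19×2 + 10×2 + 8×0 + 9×2 = 202

Pink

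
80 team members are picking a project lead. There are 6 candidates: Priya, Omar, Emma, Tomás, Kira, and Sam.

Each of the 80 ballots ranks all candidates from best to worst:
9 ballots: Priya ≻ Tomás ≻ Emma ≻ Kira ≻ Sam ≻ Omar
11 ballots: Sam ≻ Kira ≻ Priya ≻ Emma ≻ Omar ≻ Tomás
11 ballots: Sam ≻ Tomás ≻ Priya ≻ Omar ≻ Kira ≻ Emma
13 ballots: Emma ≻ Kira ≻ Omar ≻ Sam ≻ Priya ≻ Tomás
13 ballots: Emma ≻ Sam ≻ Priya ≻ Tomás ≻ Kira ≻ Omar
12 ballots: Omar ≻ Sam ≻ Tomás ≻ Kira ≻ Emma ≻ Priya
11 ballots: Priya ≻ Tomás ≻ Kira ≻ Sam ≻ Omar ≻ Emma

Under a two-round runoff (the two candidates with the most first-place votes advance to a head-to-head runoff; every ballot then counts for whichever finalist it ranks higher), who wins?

Round 1 first-place votes: Priya 20, Omar 12, Emma 26, Tomás 0, Kira 0, Sam 22. Emma and Sam advance.
Runoff: Emma is ranked above Sam on 35 ballots, Sam above Emma on 45.

Sam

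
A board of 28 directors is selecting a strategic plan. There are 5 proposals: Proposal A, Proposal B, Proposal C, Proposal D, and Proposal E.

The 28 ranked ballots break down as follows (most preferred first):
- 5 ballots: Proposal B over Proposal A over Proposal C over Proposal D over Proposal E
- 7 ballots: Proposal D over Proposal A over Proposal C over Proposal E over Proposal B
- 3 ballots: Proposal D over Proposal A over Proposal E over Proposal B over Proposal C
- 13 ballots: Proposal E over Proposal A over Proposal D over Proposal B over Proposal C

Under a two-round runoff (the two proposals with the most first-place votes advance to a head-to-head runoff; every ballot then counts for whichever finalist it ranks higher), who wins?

Round 1 first-place votes: Proposal A 0, Proposal B 5, Proposal C 0, Proposal D 10, Proposal E 13. Proposal E and Proposal D advance.
Runoff: Proposal E is ranked above Proposal D on 13 ballots, Proposal D above Proposal E on 15.

Proposal D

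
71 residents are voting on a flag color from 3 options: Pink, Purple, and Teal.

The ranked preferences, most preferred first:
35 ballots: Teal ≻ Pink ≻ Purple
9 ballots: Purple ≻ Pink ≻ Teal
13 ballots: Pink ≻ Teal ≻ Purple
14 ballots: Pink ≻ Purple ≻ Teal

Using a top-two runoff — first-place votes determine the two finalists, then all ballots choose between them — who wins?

Pink

Round 1 first-place votes: Pink 27, Purple 9, Teal 35. Teal and Pink advance.
Runoff: Teal is ranked above Pink on 35 ballots, Pink above Teal on 36.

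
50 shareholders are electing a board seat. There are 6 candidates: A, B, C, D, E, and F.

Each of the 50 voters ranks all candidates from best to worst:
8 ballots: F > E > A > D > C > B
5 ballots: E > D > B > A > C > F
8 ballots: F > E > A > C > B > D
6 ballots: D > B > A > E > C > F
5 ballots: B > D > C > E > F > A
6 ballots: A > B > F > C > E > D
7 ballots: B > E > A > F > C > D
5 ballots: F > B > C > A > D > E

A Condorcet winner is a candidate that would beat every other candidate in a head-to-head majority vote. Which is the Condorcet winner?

B

B vs A: 28–22
B vs C: 34–16
B vs D: 31–19
B vs E: 29–21
B vs F: 29–21
B beats every other candidate.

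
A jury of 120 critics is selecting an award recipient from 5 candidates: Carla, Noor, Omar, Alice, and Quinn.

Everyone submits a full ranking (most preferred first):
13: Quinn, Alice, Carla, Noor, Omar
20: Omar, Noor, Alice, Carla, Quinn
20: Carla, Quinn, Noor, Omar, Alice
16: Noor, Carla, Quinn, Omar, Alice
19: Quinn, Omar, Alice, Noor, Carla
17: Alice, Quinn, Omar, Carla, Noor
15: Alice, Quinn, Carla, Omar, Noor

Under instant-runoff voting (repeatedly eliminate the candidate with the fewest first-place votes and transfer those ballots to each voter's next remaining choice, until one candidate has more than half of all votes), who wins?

Round 1: Carla 20, Noor 16, Omar 20, Alice 32, Quinn 32. Noor eliminated.
Round 2: Carla 36, Omar 20, Alice 32, Quinn 32. Omar eliminated.
Round 3: Carla 36, Alice 52, Quinn 32. Quinn eliminated.
Round 4: Carla 36, Alice 84. Alice has a majority (≥61).

Alice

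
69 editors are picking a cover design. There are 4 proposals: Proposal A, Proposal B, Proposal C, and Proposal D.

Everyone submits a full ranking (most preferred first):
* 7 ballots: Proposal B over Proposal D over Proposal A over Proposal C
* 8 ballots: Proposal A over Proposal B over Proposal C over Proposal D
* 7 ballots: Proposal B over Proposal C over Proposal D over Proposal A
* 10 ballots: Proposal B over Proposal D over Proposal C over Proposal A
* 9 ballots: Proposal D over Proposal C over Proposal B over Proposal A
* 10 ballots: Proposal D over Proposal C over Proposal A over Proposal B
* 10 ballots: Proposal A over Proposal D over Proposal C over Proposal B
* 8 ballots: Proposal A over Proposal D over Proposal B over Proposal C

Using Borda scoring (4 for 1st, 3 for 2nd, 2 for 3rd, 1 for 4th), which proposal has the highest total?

Proposal D

Proposal A: 7×2 + 8×4 + 7×1 + 10×1 + 9×1 + 10×2 + 10×4 + 8×4 = 164
Proposal B: 7×4 + 8×3 + 7×4 + 10×4 + 9×2 + 10×1 + 10×1 + 8×2 = 174
Proposal C: 7×1 + 8×2 + 7×3 + 10×2 + 9×3 + 10×3 + 10×2 + 8×1 = 149
Proposal D: 7×3 + 8×1 + 7×2 + 10×3 + 9×4 + 10×4 + 10×3 + 8×3 = 203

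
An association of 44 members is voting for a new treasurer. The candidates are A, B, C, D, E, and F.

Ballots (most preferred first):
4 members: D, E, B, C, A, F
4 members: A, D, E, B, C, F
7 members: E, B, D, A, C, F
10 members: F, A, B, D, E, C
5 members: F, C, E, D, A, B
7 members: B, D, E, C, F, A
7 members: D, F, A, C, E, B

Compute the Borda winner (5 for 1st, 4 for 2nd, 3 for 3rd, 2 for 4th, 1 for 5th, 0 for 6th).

D

A: 4×1 + 4×5 + 7×2 + 10×4 + 5×1 + 7×0 + 7×3 = 104
B: 4×3 + 4×2 + 7×4 + 10×3 + 5×0 + 7×5 + 7×0 = 113
C: 4×2 + 4×1 + 7×1 + 10×0 + 5×4 + 7×2 + 7×2 = 67
D: 4×5 + 4×4 + 7×3 + 10×2 + 5×2 + 7×4 + 7×5 = 150
E: 4×4 + 4×3 + 7×5 + 10×1 + 5×3 + 7×3 + 7×1 = 116
F: 4×0 + 4×0 + 7×0 + 10×5 + 5×5 + 7×1 + 7×4 = 110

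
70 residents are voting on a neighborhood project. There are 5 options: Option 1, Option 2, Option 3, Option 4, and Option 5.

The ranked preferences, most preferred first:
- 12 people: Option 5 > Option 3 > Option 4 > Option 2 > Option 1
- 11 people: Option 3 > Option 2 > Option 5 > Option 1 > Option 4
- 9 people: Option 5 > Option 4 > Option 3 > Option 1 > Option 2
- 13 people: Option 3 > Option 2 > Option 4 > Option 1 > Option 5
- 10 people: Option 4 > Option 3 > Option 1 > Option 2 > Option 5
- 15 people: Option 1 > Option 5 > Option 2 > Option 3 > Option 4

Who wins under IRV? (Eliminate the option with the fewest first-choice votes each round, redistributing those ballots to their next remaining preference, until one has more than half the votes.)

Option 5

Round 1: Option 1 15, Option 2 0, Option 3 24, Option 4 10, Option 5 21. Option 2 eliminated.
Round 2: Option 1 15, Option 3 24, Option 4 10, Option 5 21. Option 4 eliminated.
Round 3: Option 1 15, Option 3 34, Option 5 21. Option 1 eliminated.
Round 4: Option 3 34, Option 5 36. Option 5 has a majority (≥36).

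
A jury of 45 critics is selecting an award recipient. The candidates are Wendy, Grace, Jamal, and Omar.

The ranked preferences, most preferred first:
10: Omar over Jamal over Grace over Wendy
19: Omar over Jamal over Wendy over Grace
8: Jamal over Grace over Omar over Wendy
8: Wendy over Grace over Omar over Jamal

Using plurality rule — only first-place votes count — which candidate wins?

First-place votes: Wendy 8, Grace 0, Jamal 8, Omar 29.

Omar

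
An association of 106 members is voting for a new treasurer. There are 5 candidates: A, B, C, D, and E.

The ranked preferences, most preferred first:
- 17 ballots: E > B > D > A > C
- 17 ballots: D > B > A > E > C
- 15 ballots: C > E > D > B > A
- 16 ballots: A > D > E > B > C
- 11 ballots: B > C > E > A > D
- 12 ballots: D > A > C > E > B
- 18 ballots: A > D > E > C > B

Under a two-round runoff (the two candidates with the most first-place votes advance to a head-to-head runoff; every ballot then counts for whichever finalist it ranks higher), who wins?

D

Round 1 first-place votes: A 34, B 11, C 15, D 29, E 17. A and D advance.
Runoff: A is ranked above D on 45 ballots, D above A on 61.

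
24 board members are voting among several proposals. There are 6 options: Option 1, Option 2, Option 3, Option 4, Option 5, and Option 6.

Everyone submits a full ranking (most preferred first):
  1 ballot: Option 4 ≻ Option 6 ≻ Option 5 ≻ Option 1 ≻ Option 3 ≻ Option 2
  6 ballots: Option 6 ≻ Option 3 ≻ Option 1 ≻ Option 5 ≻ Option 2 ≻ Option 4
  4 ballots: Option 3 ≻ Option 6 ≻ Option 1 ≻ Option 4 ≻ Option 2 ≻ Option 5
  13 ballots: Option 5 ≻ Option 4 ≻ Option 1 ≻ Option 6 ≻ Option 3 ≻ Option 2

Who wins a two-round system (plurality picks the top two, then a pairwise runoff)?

Option 5

Round 1 first-place votes: Option 1 0, Option 2 0, Option 3 4, Option 4 1, Option 5 13, Option 6 6. Option 5 and Option 6 advance.
Runoff: Option 5 is ranked above Option 6 on 13 ballots, Option 6 above Option 5 on 11.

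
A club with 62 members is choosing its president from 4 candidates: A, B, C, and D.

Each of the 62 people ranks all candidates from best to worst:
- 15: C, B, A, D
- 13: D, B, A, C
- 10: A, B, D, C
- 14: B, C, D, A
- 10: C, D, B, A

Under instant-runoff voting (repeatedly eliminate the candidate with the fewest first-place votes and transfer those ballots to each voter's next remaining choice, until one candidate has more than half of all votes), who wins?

B

Round 1: A 10, B 14, C 25, D 13. A eliminated.
Round 2: B 24, C 25, D 13. D eliminated.
Round 3: B 37, C 25. B has a majority (≥32).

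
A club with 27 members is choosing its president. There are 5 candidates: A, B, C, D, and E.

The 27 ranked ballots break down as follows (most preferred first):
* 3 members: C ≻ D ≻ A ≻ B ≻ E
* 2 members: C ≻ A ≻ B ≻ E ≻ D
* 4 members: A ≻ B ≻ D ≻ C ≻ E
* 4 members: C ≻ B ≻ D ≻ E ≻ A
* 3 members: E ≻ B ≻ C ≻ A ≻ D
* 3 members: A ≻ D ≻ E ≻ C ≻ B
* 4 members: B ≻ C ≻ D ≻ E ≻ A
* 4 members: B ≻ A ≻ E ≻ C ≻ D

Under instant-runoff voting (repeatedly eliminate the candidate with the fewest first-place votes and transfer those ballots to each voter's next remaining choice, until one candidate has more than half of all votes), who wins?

B

Round 1: A 7, B 8, C 9, D 0, E 3. D eliminated.
Round 2: A 7, B 8, C 9, E 3. E eliminated.
Round 3: A 7, B 11, C 9. A eliminated.
Round 4: B 15, C 12. B has a majority (≥14).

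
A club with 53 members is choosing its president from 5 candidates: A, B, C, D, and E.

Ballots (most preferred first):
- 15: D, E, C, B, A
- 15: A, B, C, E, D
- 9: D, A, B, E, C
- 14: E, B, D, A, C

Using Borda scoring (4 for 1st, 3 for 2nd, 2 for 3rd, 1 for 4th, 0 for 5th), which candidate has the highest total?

E

A: 15×0 + 15×4 + 9×3 + 14×1 = 101
B: 15×1 + 15×3 + 9×2 + 14×3 = 120
C: 15×2 + 15×2 + 9×0 + 14×0 = 60
D: 15×4 + 15×0 + 9×4 + 14×2 = 124
E: 15×3 + 15×1 + 9×1 + 14×4 = 125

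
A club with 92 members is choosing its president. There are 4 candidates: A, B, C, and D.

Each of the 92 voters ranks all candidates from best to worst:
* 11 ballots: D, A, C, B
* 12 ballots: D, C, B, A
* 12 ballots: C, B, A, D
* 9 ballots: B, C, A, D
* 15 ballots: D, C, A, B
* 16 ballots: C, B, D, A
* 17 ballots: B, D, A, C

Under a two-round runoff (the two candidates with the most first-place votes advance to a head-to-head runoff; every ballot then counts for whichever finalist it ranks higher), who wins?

Round 1 first-place votes: A 0, B 26, C 28, D 38. D and C advance.
Runoff: D is ranked above C on 55 ballots, C above D on 37.

D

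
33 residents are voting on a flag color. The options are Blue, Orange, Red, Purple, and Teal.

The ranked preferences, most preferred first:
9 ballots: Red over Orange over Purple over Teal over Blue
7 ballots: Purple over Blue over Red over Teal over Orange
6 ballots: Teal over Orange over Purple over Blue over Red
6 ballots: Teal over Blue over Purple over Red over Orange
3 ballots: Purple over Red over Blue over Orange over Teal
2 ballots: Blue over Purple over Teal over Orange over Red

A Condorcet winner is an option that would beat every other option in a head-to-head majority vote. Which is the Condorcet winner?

Purple

Purple vs Blue: 25–8
Purple vs Orange: 18–15
Purple vs Red: 24–9
Purple vs Teal: 21–12
Purple beats every other option.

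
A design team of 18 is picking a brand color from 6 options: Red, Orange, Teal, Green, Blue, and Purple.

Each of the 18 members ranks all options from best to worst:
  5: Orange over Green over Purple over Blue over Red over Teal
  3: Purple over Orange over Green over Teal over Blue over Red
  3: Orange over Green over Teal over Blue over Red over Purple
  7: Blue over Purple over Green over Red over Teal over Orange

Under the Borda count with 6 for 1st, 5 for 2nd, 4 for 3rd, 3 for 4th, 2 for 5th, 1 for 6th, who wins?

Green

Red: 5×2 + 3×1 + 3×2 + 7×3 = 40
Orange: 5×6 + 3×5 + 3×6 + 7×1 = 70
Teal: 5×1 + 3×3 + 3×4 + 7×2 = 40
Green: 5×5 + 3×4 + 3×5 + 7×4 = 80
Blue: 5×3 + 3×2 + 3×3 + 7×6 = 72
Purple: 5×4 + 3×6 + 3×1 + 7×5 = 76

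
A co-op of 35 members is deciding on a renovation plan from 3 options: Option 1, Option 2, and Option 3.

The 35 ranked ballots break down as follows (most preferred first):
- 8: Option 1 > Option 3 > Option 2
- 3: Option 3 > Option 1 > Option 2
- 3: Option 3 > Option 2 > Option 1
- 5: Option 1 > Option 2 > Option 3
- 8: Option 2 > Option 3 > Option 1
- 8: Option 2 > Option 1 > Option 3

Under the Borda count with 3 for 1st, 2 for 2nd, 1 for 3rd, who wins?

Option 2

Option 1: 8×3 + 3×2 + 3×1 + 5×3 + 8×1 + 8×2 = 72
Option 2: 8×1 + 3×1 + 3×2 + 5×2 + 8×3 + 8×3 = 75
Option 3: 8×2 + 3×3 + 3×3 + 5×1 + 8×2 + 8×1 = 63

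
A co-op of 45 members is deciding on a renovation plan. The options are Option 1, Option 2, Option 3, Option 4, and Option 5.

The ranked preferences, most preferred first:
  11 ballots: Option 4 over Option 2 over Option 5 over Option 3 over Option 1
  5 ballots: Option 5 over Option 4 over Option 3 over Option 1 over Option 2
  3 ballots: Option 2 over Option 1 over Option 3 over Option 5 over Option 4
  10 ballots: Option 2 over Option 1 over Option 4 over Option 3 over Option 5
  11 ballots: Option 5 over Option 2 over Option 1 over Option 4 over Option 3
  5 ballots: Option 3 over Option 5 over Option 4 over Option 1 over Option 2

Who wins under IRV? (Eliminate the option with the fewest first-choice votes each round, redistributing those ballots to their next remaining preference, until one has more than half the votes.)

Option 2

Round 1: Option 1 0, Option 2 13, Option 3 5, Option 4 11, Option 5 16. Option 1 eliminated.
Round 2: Option 2 13, Option 3 5, Option 4 11, Option 5 16. Option 3 eliminated.
Round 3: Option 2 13, Option 4 11, Option 5 21. Option 4 eliminated.
Round 4: Option 2 24, Option 5 21. Option 2 has a majority (≥23).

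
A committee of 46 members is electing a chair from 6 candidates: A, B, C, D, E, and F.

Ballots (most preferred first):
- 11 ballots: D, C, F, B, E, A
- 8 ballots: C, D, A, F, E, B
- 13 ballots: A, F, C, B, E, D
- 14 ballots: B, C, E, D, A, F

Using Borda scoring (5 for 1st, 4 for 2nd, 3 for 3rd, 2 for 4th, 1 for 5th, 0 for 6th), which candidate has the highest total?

C

A: 11×0 + 8×3 + 13×5 + 14×1 = 103
B: 11×2 + 8×0 + 13×2 + 14×5 = 118
C: 11×4 + 8×5 + 13×3 + 14×4 = 179
D: 11×5 + 8×4 + 13×0 + 14×2 = 115
E: 11×1 + 8×1 + 13×1 + 14×3 = 74
F: 11×3 + 8×2 + 13×4 + 14×0 = 101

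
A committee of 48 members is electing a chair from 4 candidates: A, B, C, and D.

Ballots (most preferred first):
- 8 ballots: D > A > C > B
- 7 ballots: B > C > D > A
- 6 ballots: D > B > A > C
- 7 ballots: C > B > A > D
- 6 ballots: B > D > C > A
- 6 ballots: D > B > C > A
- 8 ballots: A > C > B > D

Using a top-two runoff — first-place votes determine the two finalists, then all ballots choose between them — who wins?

B

Round 1 first-place votes: A 8, B 13, C 7, D 20. D and B advance.
Runoff: D is ranked above B on 20 ballots, B above D on 28.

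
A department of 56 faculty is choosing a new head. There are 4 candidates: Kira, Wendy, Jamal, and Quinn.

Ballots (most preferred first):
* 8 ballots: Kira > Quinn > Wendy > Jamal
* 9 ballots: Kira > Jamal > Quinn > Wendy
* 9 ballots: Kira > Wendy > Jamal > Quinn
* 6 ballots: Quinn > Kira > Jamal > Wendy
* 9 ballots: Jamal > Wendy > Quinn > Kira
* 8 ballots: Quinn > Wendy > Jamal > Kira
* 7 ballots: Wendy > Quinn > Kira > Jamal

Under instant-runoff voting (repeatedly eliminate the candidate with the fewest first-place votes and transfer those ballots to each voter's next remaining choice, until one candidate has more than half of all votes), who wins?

Round 1: Kira 26, Wendy 7, Jamal 9, Quinn 14. Wendy eliminated.
Round 2: Kira 26, Jamal 9, Quinn 21. Jamal eliminated.
Round 3: Kira 26, Quinn 30. Quinn has a majority (≥29).

Quinn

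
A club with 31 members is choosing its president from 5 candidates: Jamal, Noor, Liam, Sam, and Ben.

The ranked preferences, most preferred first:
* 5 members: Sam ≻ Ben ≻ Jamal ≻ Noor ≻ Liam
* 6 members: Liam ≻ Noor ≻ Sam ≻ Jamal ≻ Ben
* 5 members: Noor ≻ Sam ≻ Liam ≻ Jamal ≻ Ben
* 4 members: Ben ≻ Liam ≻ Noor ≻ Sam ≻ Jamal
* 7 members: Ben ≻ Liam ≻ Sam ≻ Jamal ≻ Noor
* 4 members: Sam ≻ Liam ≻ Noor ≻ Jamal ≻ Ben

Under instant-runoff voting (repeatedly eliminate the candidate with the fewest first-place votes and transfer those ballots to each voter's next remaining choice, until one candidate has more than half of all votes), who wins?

Sam

Round 1: Jamal 0, Noor 5, Liam 6, Sam 9, Ben 11. Jamal eliminated.
Round 2: Noor 5, Liam 6, Sam 9, Ben 11. Noor eliminated.
Round 3: Liam 6, Sam 14, Ben 11. Liam eliminated.
Round 4: Sam 20, Ben 11. Sam has a majority (≥16).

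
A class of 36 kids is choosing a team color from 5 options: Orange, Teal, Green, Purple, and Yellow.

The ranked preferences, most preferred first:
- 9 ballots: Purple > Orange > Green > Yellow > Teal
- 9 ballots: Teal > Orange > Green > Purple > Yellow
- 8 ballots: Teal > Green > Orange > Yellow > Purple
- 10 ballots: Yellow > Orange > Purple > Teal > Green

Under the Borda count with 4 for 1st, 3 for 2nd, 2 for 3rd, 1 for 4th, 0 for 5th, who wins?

Orange

Orange: 9×3 + 9×3 + 8×2 + 10×3 = 100
Teal: 9×0 + 9×4 + 8×4 + 10×1 = 78
Green: 9×2 + 9×2 + 8×3 + 10×0 = 60
Purple: 9×4 + 9×1 + 8×0 + 10×2 = 65
Yellow: 9×1 + 9×0 + 8×1 + 10×4 = 57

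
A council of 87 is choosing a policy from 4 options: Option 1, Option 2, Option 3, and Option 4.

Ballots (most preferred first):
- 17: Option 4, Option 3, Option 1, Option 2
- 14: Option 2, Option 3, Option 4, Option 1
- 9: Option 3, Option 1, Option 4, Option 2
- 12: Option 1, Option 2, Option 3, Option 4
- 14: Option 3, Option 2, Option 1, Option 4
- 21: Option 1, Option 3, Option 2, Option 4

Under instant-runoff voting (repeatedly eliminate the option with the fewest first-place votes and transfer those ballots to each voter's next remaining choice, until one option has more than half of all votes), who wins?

Option 3

Round 1: Option 1 33, Option 2 14, Option 3 23, Option 4 17. Option 2 eliminated.
Round 2: Option 1 33, Option 3 37, Option 4 17. Option 4 eliminated.
Round 3: Option 1 33, Option 3 54. Option 3 has a majority (≥44).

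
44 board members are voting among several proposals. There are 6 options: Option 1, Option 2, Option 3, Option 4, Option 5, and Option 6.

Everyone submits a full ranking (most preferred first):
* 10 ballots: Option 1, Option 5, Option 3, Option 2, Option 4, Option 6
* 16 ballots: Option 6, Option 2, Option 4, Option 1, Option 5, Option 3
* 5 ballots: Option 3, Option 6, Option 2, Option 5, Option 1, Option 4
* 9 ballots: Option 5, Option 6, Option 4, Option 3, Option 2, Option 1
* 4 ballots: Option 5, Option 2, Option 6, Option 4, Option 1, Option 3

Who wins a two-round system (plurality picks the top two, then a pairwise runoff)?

Round 1 first-place votes: Option 1 10, Option 2 0, Option 3 5, Option 4 0, Option 5 13, Option 6 16. Option 6 and Option 5 advance.
Runoff: Option 6 is ranked above Option 5 on 21 ballots, Option 5 above Option 6 on 23.

Option 5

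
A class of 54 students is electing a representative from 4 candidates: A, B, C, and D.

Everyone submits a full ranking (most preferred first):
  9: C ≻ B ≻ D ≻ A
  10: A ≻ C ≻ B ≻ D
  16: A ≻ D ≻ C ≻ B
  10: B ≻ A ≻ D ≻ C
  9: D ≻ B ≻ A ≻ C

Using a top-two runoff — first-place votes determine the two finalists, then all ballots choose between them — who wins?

B

Round 1 first-place votes: A 26, B 10, C 9, D 9. A and B advance.
Runoff: A is ranked above B on 26 ballots, B above A on 28.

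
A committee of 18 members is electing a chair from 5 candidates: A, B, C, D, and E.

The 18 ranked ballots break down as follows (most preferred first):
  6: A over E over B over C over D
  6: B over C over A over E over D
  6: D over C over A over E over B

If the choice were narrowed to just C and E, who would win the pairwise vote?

C is ranked above E on 12 ballots; E above C on 6.

C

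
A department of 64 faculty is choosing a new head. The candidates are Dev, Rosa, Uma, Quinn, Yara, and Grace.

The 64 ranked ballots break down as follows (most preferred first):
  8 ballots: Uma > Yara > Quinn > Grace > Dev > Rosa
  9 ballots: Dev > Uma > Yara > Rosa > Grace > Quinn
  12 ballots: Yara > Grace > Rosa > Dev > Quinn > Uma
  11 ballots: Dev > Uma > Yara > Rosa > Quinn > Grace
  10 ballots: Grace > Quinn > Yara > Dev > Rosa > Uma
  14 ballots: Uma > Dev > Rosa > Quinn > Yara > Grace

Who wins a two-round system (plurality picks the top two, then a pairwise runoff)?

Dev

Round 1 first-place votes: Dev 20, Rosa 0, Uma 22, Quinn 0, Yara 12, Grace 10. Uma and Dev advance.
Runoff: Uma is ranked above Dev on 22 ballots, Dev above Uma on 42.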